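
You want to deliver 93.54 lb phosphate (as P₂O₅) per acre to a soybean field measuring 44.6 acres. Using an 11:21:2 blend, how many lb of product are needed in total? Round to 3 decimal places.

Product per acre = 93.54 / 21% = 445.429 lb.
Total product = 445.429 × 44.6 = 19866.1143 lb.

19866.114 lb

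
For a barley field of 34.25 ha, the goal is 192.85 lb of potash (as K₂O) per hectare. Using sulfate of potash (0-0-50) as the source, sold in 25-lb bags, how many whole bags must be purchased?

Product per hectare = 192.85 / 50% = 385.7 lb.
Total product = 385.7 × 34.25 = 13210.2 lb.
Bags = ⌈13210.2 / 25⌉ = 529.

529 bags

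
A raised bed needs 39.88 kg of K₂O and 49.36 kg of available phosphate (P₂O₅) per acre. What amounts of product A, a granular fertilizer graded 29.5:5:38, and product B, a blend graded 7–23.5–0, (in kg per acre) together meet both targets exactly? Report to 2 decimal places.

Per-acre balance (a = product A, b = product B):
K₂O: 0.38·a + 0·b = 39.88
P₂O₅: 0.05·a + 0.235·b = 49.36
From row1: a = (39.88 − 0·b) / 0.38.
Into row2: 0.05·(39.88 − 0·b)/0.38 + 0.235·b = 49.36 → b = 187.713, a = 104.947.

104.95 kg product A, 187.71 kg product B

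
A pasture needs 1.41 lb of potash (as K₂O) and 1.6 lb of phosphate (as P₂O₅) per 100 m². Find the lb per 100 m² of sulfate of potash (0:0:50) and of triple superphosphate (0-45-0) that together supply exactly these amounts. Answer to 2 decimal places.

2.82 lb sulfate of potash, 3.56 lb triple superphosphate

Per-100 m² balance (a = sulfate of potash, b = triple superphosphate):
K₂O: 0.5·a + 0·b = 1.41
P₂O₅: 0·a + 0.45·b = 1.6
Solving simultaneously: a = 2.82, b = 3.55556.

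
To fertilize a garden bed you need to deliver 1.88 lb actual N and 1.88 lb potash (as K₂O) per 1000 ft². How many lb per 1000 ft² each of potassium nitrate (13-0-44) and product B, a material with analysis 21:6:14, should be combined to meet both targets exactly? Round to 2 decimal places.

1.77 lb potassium nitrate, 7.85 lb product B

Let a = lb of potassium nitrate, b = lb of product B (per 1000 ft²).
N: 0.13·a + 0.21·b = 1.88
K₂O: 0.44·a + 0.14·b = 1.88
From row1: a = (1.88 − 0.21·b) / 0.13.
Into row2: 0.44·(1.88 − 0.21·b)/0.13 + 0.14·b = 1.88 → b = 7.85445, a = 1.77358.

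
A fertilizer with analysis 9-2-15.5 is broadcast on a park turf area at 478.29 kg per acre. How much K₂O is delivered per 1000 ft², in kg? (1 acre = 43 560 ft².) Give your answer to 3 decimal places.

K₂O per acre = 478.29 × 15.5% = 74.135 kg.
Convert to per 1000 ft²: 74.135 × 0.0229568 = 1.7019 kg.

1.702 kg K₂O per thousand sq ft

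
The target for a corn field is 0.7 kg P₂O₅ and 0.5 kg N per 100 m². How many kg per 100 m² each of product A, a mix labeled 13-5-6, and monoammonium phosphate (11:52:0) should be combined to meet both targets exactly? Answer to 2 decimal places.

Let a = kg of product A, b = kg of monoammonium phosphate (per 100 m²).
P₂O₅: 0.05·a + 0.52·b = 0.7
N: 0.13·a + 0.11·b = 0.5
Eliminate b: (row1) − 0.52/0.11·(row2) → -0.564545·a = -1.66364, so a = 2.94686.
Then b = (0.5 − 0.13·2.94686) / 0.11 = 1.0628.

2.95 kg product A, 1.06 kg monoammonium phosphate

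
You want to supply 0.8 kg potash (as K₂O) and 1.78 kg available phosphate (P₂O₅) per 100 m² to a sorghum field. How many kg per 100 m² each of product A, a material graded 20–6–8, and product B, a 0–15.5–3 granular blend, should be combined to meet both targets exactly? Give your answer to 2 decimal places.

6.66 kg product A, 8.91 kg product B

Let a = kg of product A, b = kg of product B (per 100 m²).
K₂O: 0.08·a + 0.03·b = 0.8
P₂O₅: 0.06·a + 0.155·b = 1.78
Eliminate b: (row1) − 0.03/0.155·(row2) → 0.0683871·a = 0.455484, so a = 6.66038.
Then b = (1.78 − 0.06·6.66038) / 0.155 = 8.90566.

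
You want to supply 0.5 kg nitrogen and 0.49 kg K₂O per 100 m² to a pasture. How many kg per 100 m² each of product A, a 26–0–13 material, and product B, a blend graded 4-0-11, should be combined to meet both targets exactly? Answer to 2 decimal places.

With a, b = kg per 100 m² of product A and product B:
N: 0.26·a + 0.04·b = 0.5
K₂O: 0.13·a + 0.11·b = 0.49
Eliminate a: (row1) − 0.26/0.13·(row2) → -0.18·b = -0.48, so b = 2.66667.
Back-substitute: a = (0.5 − 0.04·2.66667) / 0.26 = 1.51282.

1.51 kg product A, 2.67 kg product B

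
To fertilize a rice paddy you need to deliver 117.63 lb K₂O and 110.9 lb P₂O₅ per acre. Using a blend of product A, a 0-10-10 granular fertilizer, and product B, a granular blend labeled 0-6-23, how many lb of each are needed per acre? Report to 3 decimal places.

1085.247 lb product A, 39.588 lb product B

Let a = lb of product A, b = lb of product B (per acre).
K₂O: 0.1·a + 0.23·b = 117.63
P₂O₅: 0.1·a + 0.06·b = 110.9
Eliminate a: (row1) − 0.1/0.1·(row2) → 0.17·b = 6.73, so b = 39.5882.
Back-substitute: a = (117.63 − 0.23·39.5882) / 0.1 = 1085.2471.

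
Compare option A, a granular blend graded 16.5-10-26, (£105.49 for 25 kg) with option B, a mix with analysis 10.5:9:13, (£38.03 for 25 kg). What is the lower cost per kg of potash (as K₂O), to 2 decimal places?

option A: K₂O per bag = 25 × 26% = 6.5 kg; cost = 105.49 / 6.5 = £16.2292/kg K₂O.
option B: K₂O per bag = 25 × 13% = 3.25 kg; cost = 38.03 / 3.25 = £11.7015/kg K₂O.
option B is cheaper.

£11.70 per kg K₂O (option B)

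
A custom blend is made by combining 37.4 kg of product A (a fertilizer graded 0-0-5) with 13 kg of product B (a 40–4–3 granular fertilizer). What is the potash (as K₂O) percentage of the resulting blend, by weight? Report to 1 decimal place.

4.5% K₂O

Total mass = 37.4 + 13 = 50.4 kg.
K₂O mass = 5%×37.4 + 3%×13 = 2.26 kg.
% K₂O = 2.26 / 50.4 = 4.48413%.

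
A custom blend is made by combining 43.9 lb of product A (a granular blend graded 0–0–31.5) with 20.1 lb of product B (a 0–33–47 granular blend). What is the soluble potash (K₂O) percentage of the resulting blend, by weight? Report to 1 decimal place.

36.4% K₂O

Total mass = 43.9 + 20.1 = 64 lb.
K₂O mass = 31.5%×43.9 + 47%×20.1 = 23.2755 lb.
% K₂O = 23.2755 / 64 = 36.368%.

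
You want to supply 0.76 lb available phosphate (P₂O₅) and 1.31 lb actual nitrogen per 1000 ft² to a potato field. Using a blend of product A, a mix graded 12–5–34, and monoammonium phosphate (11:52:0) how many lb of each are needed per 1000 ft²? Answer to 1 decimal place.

10.5 lb product A, 0.5 lb monoammonium phosphate

Per-1000 ft² balance (a = product A, b = monoammonium phosphate):
P₂O₅: 0.05·a + 0.52·b = 0.76
N: 0.12·a + 0.11·b = 1.31
From row1: a = (0.76 − 0.52·b) / 0.05.
Into row2: 0.12·(0.76 − 0.52·b)/0.05 + 0.11·b = 1.31 → b = 0.45167, a = 10.5026.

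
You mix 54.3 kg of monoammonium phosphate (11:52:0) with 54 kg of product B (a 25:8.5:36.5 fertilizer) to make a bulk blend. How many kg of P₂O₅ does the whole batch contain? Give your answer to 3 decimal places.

32.826 kg P₂O₅

P₂O₅ mass = 52%×54.3 + 8.5%×54 = 32.826 kg.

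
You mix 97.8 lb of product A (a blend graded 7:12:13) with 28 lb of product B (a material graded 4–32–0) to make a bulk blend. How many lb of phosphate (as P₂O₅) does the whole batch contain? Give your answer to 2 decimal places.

P₂O₅ mass = 12%×97.8 + 32%×28 = 20.696 lb.

20.70 lb P₂O₅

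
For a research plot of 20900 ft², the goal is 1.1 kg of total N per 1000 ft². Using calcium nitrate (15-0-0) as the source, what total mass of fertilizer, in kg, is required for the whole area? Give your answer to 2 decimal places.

Product per 1000 ft² = 1.1 / 15% = 7.33333 kg.
Total product = 7.33333 × 20900 / 1000 = 153.267 kg.

153.27 kg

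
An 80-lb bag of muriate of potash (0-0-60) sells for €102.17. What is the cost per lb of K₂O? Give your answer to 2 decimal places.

K₂O in bag = 80 × 60% = 48 lb.
Cost per lb K₂O = €102.17 / 48 = €2.1285.

€2.13 per lb K₂O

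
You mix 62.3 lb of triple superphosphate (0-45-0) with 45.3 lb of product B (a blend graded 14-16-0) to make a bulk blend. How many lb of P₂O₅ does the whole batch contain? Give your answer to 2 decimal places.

P₂O₅ mass = 45%×62.3 + 16%×45.3 = 35.283 lb.

35.28 lb P₂O₅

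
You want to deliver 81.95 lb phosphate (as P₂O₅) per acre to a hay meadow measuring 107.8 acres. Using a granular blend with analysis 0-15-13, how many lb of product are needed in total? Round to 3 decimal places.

Product per acre = 81.95 / 15% = 546.333 lb.
Total product = 546.333 × 107.8 = 58894.7333 lb.

58894.733 lb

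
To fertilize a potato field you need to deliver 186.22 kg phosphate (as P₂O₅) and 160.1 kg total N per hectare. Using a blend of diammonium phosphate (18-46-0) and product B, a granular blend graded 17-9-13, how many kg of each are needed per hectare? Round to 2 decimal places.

Let a = kg of diammonium phosphate, b = kg of product B (per hectare).
P₂O₅: 0.46·a + 0.09·b = 186.22
N: 0.18·a + 0.17·b = 160.1
Eliminate a: (row1) − 0.46/0.18·(row2) → -0.344444·b = -222.924, so b = 647.2.
Back-substitute: a = (186.22 − 0.09·647.2) / 0.46 = 278.2.

278.20 kg diammonium phosphate, 647.20 kg product B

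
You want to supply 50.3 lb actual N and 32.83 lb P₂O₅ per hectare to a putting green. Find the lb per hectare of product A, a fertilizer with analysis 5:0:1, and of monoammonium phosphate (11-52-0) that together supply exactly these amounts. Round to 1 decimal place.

With a, b = lb per hectare of product A and monoammonium phosphate:
N: 0.05·a + 0.11·b = 50.3
P₂O₅: 0·a + 0.52·b = 32.83
Solving simultaneously: a = 867.104, b = 63.1346.

867.1 lb product A, 63.1 lb monoammonium phosphate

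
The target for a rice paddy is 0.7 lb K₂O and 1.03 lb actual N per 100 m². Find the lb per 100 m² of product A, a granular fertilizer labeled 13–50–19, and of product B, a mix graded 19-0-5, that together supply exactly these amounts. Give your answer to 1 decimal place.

Per-100 m² balance (a = product A, b = product B):
K₂O: 0.19·a + 0.05·b = 0.7
N: 0.13·a + 0.19·b = 1.03
Solving simultaneously: a = 2.75338, b = 3.53716.

2.8 lb product A, 3.5 lb product B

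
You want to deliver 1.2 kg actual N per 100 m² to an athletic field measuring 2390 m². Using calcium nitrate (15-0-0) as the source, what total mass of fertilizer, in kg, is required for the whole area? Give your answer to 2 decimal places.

Product per 100 m² = 1.2 / 15% = 8 kg.
Total product = 8 × 2390 / 100 = 191.2 kg.

191.20 kg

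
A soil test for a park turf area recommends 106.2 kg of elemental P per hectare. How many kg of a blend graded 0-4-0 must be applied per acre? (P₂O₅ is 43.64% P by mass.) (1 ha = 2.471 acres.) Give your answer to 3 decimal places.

As P₂O₅: 106.2 / 0.4364 = 243.355 kg per hectare.
Product per hectare = 243.355 / 4% = 6083.87 kg.
Convert to per acre: 6083.87 × 0.404694 = 2462.1077 kg.

2462.108 kg of product per acre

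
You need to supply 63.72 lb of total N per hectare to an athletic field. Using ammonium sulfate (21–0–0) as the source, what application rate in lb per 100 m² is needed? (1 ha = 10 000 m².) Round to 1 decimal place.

3.0 lb of product per hundred sq m

Product per hectare = 63.72 / 21% = 303.429 lb.
Convert to per 100 m²: 303.429 × 0.01 = 3.03429 lb.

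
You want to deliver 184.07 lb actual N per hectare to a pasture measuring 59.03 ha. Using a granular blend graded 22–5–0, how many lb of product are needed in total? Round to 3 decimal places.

49389.328 lb

Product per hectare = 184.07 / 22% = 836.682 lb.
Total product = 836.682 × 59.03 = 49389.3277 lb.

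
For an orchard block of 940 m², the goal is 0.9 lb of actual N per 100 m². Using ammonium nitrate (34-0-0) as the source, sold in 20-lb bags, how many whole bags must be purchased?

2 bags

Product per 100 m² = 0.9 / 34% = 2.64706 lb.
Total product = 2.64706 × 940 / 100 = 24.8824 lb.
Bags = ⌈24.8824 / 20⌉ = 2.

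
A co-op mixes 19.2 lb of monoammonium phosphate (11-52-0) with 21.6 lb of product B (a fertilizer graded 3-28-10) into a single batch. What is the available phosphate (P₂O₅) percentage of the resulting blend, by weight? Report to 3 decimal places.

Total mass = 19.2 + 21.6 = 40.8 lb.
P₂O₅ mass = 52%×19.2 + 28%×21.6 = 16.032 lb.
% P₂O₅ = 16.032 / 40.8 = 39.2941%.

39.294% P₂O₅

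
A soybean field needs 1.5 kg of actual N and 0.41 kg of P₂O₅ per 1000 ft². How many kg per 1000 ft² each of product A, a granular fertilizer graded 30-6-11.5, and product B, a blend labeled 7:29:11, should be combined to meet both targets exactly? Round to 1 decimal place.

4.9 kg product A, 0.4 kg product B

Per-1000 ft² balance (a = product A, b = product B):
N: 0.3·a + 0.07·b = 1.5
P₂O₅: 0.06·a + 0.29·b = 0.41
Eliminate b: (row1) − 0.07/0.29·(row2) → 0.285517·a = 1.40103, so a = 4.907.
Then b = (0.41 − 0.06·4.907) / 0.29 = 0.398551.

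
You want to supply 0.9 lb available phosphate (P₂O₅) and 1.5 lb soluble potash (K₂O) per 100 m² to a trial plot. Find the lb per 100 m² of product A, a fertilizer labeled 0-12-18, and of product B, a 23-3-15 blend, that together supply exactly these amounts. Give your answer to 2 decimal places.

With a, b = lb per 100 m² of product A and product B:
P₂O₅: 0.12·a + 0.03·b = 0.9
K₂O: 0.18·a + 0.15·b = 1.5
Eliminate b: (row1) − 0.03/0.15·(row2) → 0.084·a = 0.6, so a = 7.14286.
Then b = (1.5 − 0.18·7.14286) / 0.15 = 1.42857.

7.14 lb product A, 1.43 lb product B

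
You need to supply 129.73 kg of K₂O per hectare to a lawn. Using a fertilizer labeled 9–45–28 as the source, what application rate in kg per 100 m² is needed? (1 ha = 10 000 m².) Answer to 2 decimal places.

Product per hectare = 129.73 / 28% = 463.321 kg.
Convert to per 100 m²: 463.321 × 0.01 = 4.63321 kg.

4.63 kg of product per hundred sq m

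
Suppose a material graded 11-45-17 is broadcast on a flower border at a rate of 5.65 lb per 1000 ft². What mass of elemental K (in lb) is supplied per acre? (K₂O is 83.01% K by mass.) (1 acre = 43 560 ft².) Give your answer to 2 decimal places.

34.73 lb K per acre

K₂O per 1000 ft² = 5.65 × 17% = 0.9605 lb.
Elemental K = 0.9605 × 0.8301 = 0.797311 lb per 1000 ft².
Convert to per acre: 0.797311 × 43.56 = 34.7309 lb.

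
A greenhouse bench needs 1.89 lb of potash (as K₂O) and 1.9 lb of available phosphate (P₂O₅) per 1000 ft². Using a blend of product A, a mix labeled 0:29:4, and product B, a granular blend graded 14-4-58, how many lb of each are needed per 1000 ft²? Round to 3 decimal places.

Let a = lb of product A, b = lb of product B (per 1000 ft²).
K₂O: 0.04·a + 0.58·b = 1.89
P₂O₅: 0.29·a + 0.04·b = 1.9
From row1: a = (1.89 − 0.58·b) / 0.04.
Into row2: 0.29·(1.89 − 0.58·b)/0.04 + 0.04·b = 1.9 → b = 2.83373, a = 6.16086.

6.161 lb product A, 2.834 lb product B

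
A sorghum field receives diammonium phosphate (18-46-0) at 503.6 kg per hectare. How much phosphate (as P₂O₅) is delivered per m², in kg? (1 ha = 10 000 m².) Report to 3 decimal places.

0.023 kg P₂O₅ per sq m

P₂O₅ per hectare = 503.6 × 46% = 231.656 kg.
Convert to per m²: 231.656 × 0.0001 = 0.0231656 kg.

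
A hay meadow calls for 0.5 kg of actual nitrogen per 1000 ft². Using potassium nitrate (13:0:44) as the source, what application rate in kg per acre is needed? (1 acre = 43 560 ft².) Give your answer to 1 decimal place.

167.5 kg of product per acre

Product per 1000 ft² = 0.5 / 13% = 3.84615 kg.
Convert to per acre: 3.84615 × 43.56 = 167.538 kg.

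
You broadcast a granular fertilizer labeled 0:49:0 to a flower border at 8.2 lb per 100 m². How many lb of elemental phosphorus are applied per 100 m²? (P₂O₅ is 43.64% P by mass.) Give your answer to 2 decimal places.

P₂O₅ per 100 m² = 8.2 × 49% = 4.018 lb.
Elemental P = 4.018 × 0.4364 = 1.75346 lb per 100 m².

1.75 lb P per hundred sq m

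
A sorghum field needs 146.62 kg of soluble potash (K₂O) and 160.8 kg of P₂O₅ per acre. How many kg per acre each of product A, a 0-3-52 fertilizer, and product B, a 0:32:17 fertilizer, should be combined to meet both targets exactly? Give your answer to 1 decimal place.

121.4 kg product A, 491.1 kg product B

Per-acre balance (a = product A, b = product B):
K₂O: 0.52·a + 0.17·b = 146.62
P₂O₅: 0.03·a + 0.32·b = 160.8
Eliminate a: (row1) − 0.52/0.03·(row2) → -5.37667·b = -2640.58, so b = 491.118.
Back-substitute: a = (146.62 − 0.17·491.118) / 0.52 = 121.404.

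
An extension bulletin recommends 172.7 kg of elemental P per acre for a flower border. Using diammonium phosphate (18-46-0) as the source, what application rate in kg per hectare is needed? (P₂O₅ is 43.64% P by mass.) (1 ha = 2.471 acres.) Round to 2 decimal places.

2125.80 kg of product per hectare

As P₂O₅: 172.7 / 0.4364 = 395.738 kg per acre.
Product per acre = 395.738 / 46% = 860.3 kg.
Convert to per hectare: 860.3 × 2.471 = 2125.801 kg.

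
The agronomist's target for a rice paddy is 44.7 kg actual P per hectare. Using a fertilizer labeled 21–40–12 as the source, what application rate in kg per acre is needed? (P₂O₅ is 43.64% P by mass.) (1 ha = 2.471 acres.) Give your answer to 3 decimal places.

As P₂O₅: 44.7 / 0.4364 = 102.429 kg per hectare.
Product per hectare = 102.429 / 40% = 256.072 kg.
Convert to per acre: 256.072 × 0.404694 = 103.6311 kg.

103.631 kg of product per acre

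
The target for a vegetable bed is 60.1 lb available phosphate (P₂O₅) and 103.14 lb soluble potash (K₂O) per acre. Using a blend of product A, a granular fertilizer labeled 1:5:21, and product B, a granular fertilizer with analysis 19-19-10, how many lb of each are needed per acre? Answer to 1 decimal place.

Per-acre balance (a = product A, b = product B):
P₂O₅: 0.05·a + 0.19·b = 60.1
K₂O: 0.21·a + 0.1·b = 103.14
Solving simultaneously: a = 389.301, b = 213.868.

389.3 lb product A, 213.9 lb product B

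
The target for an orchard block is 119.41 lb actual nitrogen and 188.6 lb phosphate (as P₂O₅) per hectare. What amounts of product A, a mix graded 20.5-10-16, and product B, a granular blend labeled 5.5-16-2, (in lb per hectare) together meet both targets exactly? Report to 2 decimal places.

319.88 lb product A, 978.83 lb product B

Per-hectare balance (a = product A, b = product B):
N: 0.205·a + 0.055·b = 119.41
P₂O₅: 0.1·a + 0.16·b = 188.6
From row1: a = (119.41 − 0.055·b) / 0.205.
Into row2: 0.1·(119.41 − 0.055·b)/0.205 + 0.16·b = 188.6 → b = 978.828, a = 319.875.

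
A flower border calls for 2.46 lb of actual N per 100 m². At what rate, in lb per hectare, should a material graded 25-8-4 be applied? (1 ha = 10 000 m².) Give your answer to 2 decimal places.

Product per 100 m² = 2.46 / 25% = 9.84 lb.
Convert to per hectare: 9.84 × 100 = 984 lb.

984.00 lb of product per hectare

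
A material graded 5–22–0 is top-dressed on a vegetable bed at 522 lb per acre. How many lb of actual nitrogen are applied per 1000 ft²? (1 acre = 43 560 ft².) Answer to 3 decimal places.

0.599 lb N per thousand sq ft

nitrogen per acre = 522 × 5% = 26.1 lb.
Convert to per 1000 ft²: 26.1 × 0.0229568 = 0.599174 lb.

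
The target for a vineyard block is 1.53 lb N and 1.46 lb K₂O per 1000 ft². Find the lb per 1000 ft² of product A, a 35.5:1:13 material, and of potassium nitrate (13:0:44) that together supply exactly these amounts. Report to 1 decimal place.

Let a = lb of product A, b = lb of potassium nitrate (per 1000 ft²).
N: 0.355·a + 0.13·b = 1.53
K₂O: 0.13·a + 0.44·b = 1.46
Solving simultaneously: a = 3.47021, b = 2.29289.

3.5 lb product A, 2.3 lb potassium nitrate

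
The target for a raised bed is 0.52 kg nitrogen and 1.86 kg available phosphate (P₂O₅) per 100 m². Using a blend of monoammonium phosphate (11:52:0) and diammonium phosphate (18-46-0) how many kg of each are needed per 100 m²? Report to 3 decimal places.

2.223 kg monoammonium phosphate, 1.530 kg diammonium phosphate

With a, b = kg per 100 m² of monoammonium phosphate and diammonium phosphate:
N: 0.11·a + 0.18·b = 0.52
P₂O₅: 0.52·a + 0.46·b = 1.86
Eliminate b: (row1) − 0.18/0.46·(row2) → -0.0934783·a = -0.207826, so a = 2.22326.
Then b = (1.86 − 0.52·2.22326) / 0.46 = 1.53023.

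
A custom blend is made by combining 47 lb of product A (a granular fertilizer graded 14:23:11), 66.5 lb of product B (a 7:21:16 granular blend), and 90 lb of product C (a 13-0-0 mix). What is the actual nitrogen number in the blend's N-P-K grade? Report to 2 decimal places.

11.27% N

Total mass = 47 + 66.5 + 90 = 203.5 lb.
N mass = 14%×47 + 7%×66.5 + 13%×90 = 22.935 lb.
% N = 22.935 / 203.5 = 11.2703%.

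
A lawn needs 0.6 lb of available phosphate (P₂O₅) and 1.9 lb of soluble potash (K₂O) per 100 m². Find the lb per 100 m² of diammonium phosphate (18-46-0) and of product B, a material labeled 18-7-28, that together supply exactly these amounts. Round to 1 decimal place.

0.3 lb diammonium phosphate, 6.8 lb product B

Let a = lb of diammonium phosphate, b = lb of product B (per 100 m²).
P₂O₅: 0.46·a + 0.07·b = 0.6
K₂O: 0·a + 0.28·b = 1.9
Solving simultaneously: a = 0.271739, b = 6.78571.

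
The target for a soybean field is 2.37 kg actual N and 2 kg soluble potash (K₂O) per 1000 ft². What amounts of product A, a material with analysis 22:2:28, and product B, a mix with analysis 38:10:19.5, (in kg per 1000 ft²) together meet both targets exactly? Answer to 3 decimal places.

With a, b = kg per 1000 ft² of product A and product B:
N: 0.22·a + 0.38·b = 2.37
K₂O: 0.28·a + 0.195·b = 2
Eliminate b: (row1) − 0.38/0.195·(row2) → -0.325641·a = -1.52744, so a = 4.69055.
Then b = (2 − 0.28·4.69055) / 0.195 = 3.52126.

4.691 kg product A, 3.521 kg product B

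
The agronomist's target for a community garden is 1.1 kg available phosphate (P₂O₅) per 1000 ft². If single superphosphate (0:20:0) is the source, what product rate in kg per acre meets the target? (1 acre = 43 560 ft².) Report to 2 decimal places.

239.58 kg of product per acre

Product per 1000 ft² = 1.1 / 20% = 5.5 kg.
Convert to per acre: 5.5 × 43.56 = 239.58 kg.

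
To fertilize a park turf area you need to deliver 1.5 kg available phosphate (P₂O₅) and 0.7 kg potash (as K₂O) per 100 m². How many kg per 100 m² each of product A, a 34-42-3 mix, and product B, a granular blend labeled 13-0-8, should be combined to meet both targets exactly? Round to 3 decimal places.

Per-100 m² balance (a = product A, b = product B):
P₂O₅: 0.42·a + 0·b = 1.5
K₂O: 0.03·a + 0.08·b = 0.7
Solving simultaneously: a = 3.57143, b = 7.41071.

3.571 kg product A, 7.411 kg product B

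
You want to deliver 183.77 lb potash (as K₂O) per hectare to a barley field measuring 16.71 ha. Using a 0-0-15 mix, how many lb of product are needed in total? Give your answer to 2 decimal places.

Product per hectare = 183.77 / 15% = 1225.13 lb.
Total product = 1225.13 × 16.71 = 20471.978 lb.

20471.98 lb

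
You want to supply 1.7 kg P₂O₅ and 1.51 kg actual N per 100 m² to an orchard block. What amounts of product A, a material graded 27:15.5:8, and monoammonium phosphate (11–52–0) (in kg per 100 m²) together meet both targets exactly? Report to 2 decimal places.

4.85 kg product A, 1.82 kg monoammonium phosphate

With a, b = kg per 100 m² of product A and monoammonium phosphate:
P₂O₅: 0.155·a + 0.52·b = 1.7
N: 0.27·a + 0.11·b = 1.51
Solving simultaneously: a = 4.84961, b = 1.82367.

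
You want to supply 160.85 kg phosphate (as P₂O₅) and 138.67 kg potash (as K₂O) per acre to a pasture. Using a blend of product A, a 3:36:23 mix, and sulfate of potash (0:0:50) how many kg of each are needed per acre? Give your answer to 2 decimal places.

446.81 kg product A, 71.81 kg sulfate of potash

Per-acre balance (a = product A, b = sulfate of potash):
P₂O₅: 0.36·a + 0·b = 160.85
K₂O: 0.23·a + 0.5·b = 138.67
Solving simultaneously: a = 446.806, b = 71.8094.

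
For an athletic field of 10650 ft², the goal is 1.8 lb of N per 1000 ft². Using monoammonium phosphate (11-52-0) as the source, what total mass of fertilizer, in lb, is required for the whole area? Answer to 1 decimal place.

Product per 1000 ft² = 1.8 / 11% = 16.3636 lb.
Total product = 16.3636 × 10650 / 1000 = 174.273 lb.

174.3 lb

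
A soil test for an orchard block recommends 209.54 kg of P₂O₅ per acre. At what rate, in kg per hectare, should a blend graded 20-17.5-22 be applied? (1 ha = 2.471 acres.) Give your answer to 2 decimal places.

2958.70 kg of product per hectare

Product per acre = 209.54 / 17.5% = 1197.37 kg.
Convert to per hectare: 1197.37 × 2.471 = 2958.7048 kg.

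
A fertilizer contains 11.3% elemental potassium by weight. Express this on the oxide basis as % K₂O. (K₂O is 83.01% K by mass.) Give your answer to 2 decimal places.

13.61% K₂O

%K₂O = 11.3 / 0.8301 = 13.6128%.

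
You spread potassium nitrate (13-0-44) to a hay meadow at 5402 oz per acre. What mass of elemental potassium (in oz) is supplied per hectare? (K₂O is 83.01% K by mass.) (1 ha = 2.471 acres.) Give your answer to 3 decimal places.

4875.402 oz K per hectare

K₂O per acre = 5402 × 44% = 2376.88 oz.
Elemental K = 2376.88 × 0.8301 = 1973.05 oz per acre.
Convert to per hectare: 1973.05 × 2.471 = 4875.4018 oz.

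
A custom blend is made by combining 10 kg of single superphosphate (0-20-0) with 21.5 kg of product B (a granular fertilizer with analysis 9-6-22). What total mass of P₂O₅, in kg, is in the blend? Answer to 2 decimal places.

P₂O₅ mass = 20%×10 + 6%×21.5 = 3.29 kg.

3.29 kg P₂O₅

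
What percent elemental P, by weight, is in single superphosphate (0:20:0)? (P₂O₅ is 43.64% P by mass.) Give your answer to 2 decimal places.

8.73% P

%P = 20 × 0.4364 = 8.728%.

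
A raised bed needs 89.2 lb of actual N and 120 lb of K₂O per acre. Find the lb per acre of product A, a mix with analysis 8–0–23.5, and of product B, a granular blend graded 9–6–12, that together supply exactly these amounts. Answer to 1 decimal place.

8.3 lb product A, 983.7 lb product B

Per-acre balance (a = product A, b = product B):
N: 0.08·a + 0.09·b = 89.2
K₂O: 0.235·a + 0.12·b = 120
Solving simultaneously: a = 8.31169, b = 983.723.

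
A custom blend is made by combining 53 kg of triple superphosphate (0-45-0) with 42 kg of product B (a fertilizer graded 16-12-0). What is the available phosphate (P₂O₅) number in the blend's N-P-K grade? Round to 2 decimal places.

Total mass = 53 + 42 = 95 kg.
P₂O₅ mass = 45%×53 + 12%×42 = 28.89 kg.
% P₂O₅ = 28.89 / 95 = 30.4105%.

30.41% P₂O₅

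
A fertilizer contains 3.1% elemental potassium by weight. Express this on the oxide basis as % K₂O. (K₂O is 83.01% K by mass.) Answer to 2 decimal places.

%K₂O = 3.1 / 0.8301 = 3.73449%.

3.73% K₂O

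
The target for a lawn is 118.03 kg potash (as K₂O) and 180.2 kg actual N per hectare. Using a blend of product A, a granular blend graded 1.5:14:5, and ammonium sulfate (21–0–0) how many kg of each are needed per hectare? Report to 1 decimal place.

2360.6 kg product A, 689.5 kg ammonium sulfate

Let a = kg of product A, b = kg of ammonium sulfate (per hectare).
K₂O: 0.05·a + 0·b = 118.03
N: 0.015·a + 0.21·b = 180.2
From row1: a = (118.03 − 0·b) / 0.05.
Into row2: 0.015·(118.03 − 0·b)/0.05 + 0.21·b = 180.2 → b = 689.481, a = 2360.6.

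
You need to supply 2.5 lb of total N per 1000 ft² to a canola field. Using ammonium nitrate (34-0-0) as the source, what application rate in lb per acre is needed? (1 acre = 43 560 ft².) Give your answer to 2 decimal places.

320.29 lb of product per acre

Product per 1000 ft² = 2.5 / 34% = 7.35294 lb.
Convert to per acre: 7.35294 × 43.56 = 320.294 lb.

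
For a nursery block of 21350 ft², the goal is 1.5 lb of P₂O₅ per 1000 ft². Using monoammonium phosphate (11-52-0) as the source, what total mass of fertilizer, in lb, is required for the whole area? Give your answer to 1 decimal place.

Product per 1000 ft² = 1.5 / 52% = 2.88462 lb.
Total product = 2.88462 × 21350 / 1000 = 61.5865 lb.

61.6 lb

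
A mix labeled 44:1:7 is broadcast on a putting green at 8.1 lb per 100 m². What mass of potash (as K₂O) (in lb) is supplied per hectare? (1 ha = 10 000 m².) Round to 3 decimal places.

K₂O per 100 m² = 8.1 × 7% = 0.567 lb.
Convert to per hectare: 0.567 × 100 = 56.7 lb.

56.700 lb K₂O per hectare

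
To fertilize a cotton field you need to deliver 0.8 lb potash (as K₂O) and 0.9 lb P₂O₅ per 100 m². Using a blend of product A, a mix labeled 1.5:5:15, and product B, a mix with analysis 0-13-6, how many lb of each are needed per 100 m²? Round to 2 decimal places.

With a, b = lb per 100 m² of product A and product B:
K₂O: 0.15·a + 0.06·b = 0.8
P₂O₅: 0.05·a + 0.13·b = 0.9
Solving simultaneously: a = 3.0303, b = 5.75758.

3.03 lb product A, 5.76 lb product B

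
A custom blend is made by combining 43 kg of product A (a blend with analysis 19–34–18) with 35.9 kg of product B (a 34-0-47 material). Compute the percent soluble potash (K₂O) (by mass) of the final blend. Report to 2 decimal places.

Total mass = 43 + 35.9 = 78.9 kg.
K₂O mass = 18%×43 + 47%×35.9 = 24.613 kg.
% K₂O = 24.613 / 78.9 = 31.1952%.

31.20% K₂O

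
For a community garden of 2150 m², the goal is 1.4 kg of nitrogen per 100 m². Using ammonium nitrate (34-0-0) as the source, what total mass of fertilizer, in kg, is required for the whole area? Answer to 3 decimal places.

Product per 100 m² = 1.4 / 34% = 4.11765 kg.
Total product = 4.11765 × 2150 / 100 = 88.5294 kg.

88.529 kg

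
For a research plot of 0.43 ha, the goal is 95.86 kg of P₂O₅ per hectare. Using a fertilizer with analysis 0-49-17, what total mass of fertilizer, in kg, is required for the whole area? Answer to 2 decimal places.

84.12 kg

Product per hectare = 95.86 / 49% = 195.633 kg.
Total product = 195.633 × 0.43 = 84.122 kg.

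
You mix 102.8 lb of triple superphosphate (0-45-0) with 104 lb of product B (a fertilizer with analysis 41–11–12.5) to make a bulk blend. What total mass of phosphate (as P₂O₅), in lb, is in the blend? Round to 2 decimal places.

P₂O₅ mass = 45%×102.8 + 11%×104 = 57.7 lb.

57.70 lb P₂O₅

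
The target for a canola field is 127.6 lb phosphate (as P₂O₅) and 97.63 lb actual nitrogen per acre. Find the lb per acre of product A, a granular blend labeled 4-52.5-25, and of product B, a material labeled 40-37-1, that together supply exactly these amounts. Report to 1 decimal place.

76.4 lb product A, 236.4 lb product B

Let a = lb of product A, b = lb of product B (per acre).
P₂O₅: 0.525·a + 0.37·b = 127.6
N: 0.04·a + 0.4·b = 97.63
Eliminate a: (row1) − 0.525/0.04·(row2) → -4.88·b = -1153.79, so b = 236.433.
Back-substitute: a = (127.6 − 0.37·236.433) / 0.525 = 76.4185.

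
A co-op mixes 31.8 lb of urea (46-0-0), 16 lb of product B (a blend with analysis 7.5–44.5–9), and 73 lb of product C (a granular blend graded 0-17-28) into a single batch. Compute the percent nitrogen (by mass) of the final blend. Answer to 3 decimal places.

13.103% N

Total mass = 31.8 + 16 + 73 = 120.8 lb.
N mass = 46%×31.8 + 7.5%×16 + 0%×73 = 15.828 lb.
% N = 15.828 / 120.8 = 13.1026%.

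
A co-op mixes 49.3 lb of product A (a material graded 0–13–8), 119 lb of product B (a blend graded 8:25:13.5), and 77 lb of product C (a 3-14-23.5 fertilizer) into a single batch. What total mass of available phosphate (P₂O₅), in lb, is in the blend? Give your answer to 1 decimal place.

46.9 lb P₂O₅

P₂O₅ mass = 13%×49.3 + 25%×119 + 14%×77 = 46.939 lb.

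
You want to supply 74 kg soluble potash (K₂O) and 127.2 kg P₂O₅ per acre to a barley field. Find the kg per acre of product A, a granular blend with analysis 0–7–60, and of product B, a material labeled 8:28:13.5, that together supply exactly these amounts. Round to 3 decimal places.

Per-acre balance (a = product A, b = product B):
K₂O: 0.6·a + 0.135·b = 74
P₂O₅: 0.07·a + 0.28·b = 127.2
Eliminate b: (row1) − 0.135/0.28·(row2) → 0.56625·a = 12.6714, so a = 22.3778.
Then b = (127.2 − 0.07·22.3778) / 0.28 = 448.6913.

22.378 kg product A, 448.691 kg product B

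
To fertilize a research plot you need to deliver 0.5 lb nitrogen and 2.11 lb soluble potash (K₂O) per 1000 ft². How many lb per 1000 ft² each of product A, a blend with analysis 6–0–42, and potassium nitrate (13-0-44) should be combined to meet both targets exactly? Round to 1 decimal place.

Per-1000 ft² balance (a = product A, b = potassium nitrate):
N: 0.06·a + 0.13·b = 0.5
K₂O: 0.42·a + 0.44·b = 2.11
Eliminate a: (row1) − 0.06/0.42·(row2) → 0.0671429·b = 0.198571, so b = 2.95745.
Back-substitute: a = (0.5 − 0.13·2.95745) / 0.06 = 1.92553.

1.9 lb product A, 3.0 lb potassium nitrate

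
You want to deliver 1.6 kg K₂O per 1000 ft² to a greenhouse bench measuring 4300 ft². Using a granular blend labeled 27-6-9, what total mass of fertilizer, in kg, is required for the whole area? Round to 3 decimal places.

Product per 1000 ft² = 1.6 / 9% = 17.7778 kg.
Total product = 17.7778 × 4300 / 1000 = 76.4444 kg.

76.444 kg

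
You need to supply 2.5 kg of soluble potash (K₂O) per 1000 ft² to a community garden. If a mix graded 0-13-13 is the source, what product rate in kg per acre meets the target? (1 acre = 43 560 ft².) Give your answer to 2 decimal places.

837.69 kg of product per acre

Product per 1000 ft² = 2.5 / 13% = 19.2308 kg.
Convert to per acre: 19.2308 × 43.56 = 837.692 kg.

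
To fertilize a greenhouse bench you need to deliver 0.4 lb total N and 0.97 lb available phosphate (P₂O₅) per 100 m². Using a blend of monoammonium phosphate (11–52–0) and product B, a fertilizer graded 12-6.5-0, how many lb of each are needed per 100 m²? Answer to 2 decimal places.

Per-100 m² balance (a = monoammonium phosphate, b = product B):
N: 0.11·a + 0.12·b = 0.4
P₂O₅: 0.52·a + 0.065·b = 0.97
Solving simultaneously: a = 1.6362, b = 1.83348.

1.64 lb monoammonium phosphate, 1.83 lb product B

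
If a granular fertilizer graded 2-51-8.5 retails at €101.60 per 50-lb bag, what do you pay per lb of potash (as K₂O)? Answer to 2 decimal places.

€23.91 per lb K₂O

K₂O in bag = 50 × 8.5% = 4.25 lb.
Cost per lb K₂O = €101.60 / 4.25 = €23.9059.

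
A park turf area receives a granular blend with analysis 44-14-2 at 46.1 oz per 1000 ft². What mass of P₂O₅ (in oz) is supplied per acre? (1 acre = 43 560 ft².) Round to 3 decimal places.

281.136 oz P₂O₅ per acre

P₂O₅ per 1000 ft² = 46.1 × 14% = 6.454 oz.
Convert to per acre: 6.454 × 43.56 = 281.1362 oz.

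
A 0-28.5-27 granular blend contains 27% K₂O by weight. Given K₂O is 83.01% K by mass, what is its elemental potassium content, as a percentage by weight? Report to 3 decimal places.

%K = 27 × 0.8301 = 22.4127%.

22.413% K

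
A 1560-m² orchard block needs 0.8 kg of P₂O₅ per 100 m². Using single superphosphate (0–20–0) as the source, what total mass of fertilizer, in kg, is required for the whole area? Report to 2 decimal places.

62.40 kg

Product per 100 m² = 0.8 / 20% = 4 kg.
Total product = 4 × 1560 / 100 = 62.4 kg.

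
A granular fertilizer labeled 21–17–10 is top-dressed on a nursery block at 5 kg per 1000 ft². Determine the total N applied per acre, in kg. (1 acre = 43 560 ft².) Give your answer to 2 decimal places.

nitrogen per 1000 ft² = 5 × 21% = 1.05 kg.
Convert to per acre: 1.05 × 43.56 = 45.738 kg.

45.74 kg N per acre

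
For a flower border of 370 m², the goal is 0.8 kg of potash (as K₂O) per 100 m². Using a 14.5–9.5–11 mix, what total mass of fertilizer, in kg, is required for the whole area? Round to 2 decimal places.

26.91 kg

Product per 100 m² = 0.8 / 11% = 7.27273 kg.
Total product = 7.27273 × 370 / 100 = 26.9091 kg.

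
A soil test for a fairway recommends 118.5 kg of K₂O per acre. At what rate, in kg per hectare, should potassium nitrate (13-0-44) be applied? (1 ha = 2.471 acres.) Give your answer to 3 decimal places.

Product per acre = 118.5 / 44% = 269.318 kg.
Convert to per hectare: 269.318 × 2.471 = 665.4852 kg.

665.485 kg of product per hectare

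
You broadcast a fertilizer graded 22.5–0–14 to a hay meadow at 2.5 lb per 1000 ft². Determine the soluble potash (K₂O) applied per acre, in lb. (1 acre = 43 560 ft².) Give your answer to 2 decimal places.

15.25 lb K₂O per acre

K₂O per 1000 ft² = 2.5 × 14% = 0.35 lb.
Convert to per acre: 0.35 × 43.56 = 15.246 lb.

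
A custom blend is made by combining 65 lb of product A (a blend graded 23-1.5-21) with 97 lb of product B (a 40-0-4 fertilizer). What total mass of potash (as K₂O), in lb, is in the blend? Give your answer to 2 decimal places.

K₂O mass = 21%×65 + 4%×97 = 17.53 lb.

17.53 lb K₂O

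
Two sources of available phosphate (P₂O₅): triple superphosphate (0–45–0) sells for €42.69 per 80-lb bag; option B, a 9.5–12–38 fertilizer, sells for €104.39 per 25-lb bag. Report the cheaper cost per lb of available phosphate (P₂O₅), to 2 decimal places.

triple superphosphate: P₂O₅ per bag = 80 × 45% = 36 lb; cost = 42.69 / 36 = €1.1858/lb P₂O₅.
option B: P₂O₅ per bag = 25 × 12% = 3 lb; cost = 104.39 / 3 = €34.7967/lb P₂O₅.
triple superphosphate is cheaper.

€1.19 per lb P₂O₅ (triple superphosphate)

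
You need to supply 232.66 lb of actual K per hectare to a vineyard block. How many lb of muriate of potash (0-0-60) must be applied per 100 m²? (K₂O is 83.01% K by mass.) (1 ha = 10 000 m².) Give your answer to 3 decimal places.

4.671 lb of product per hundred sq m

As K₂O: 232.66 / 0.8301 = 280.279 lb per hectare.
Product per hectare = 280.279 / 60% = 467.132 lb.
Convert to per 100 m²: 467.132 × 0.01 = 4.67132 lb.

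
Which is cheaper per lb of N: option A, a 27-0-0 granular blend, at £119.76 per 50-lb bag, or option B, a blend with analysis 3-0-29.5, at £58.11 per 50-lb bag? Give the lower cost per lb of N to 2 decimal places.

option A: N per bag = 50 × 27% = 13.5 lb; cost = 119.76 / 13.5 = £8.8711/lb N.
option B: N per bag = 50 × 3% = 1.5 lb; cost = 58.11 / 1.5 = £38.7400/lb N.
option A is cheaper.

£8.87 per lb N (option A)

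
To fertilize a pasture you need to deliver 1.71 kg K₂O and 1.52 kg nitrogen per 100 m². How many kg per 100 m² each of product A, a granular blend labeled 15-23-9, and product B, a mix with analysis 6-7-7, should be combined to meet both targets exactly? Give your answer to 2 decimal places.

Per-100 m² balance (a = product A, b = product B):
K₂O: 0.09·a + 0.07·b = 1.71
N: 0.15·a + 0.06·b = 1.52
From row1: a = (1.71 − 0.07·b) / 0.09.
Into row2: 0.15·(1.71 − 0.07·b)/0.09 + 0.06·b = 1.52 → b = 23.4706, a = 0.745098.

0.75 kg product A, 23.47 kg product B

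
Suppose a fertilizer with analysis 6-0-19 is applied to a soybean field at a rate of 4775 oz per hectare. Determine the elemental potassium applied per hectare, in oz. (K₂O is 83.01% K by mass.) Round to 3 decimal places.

K₂O per hectare = 4775 × 19% = 907.25 oz.
Elemental K = 907.25 × 0.8301 = 753.1082 oz per hectare.

753.108 oz K per hectare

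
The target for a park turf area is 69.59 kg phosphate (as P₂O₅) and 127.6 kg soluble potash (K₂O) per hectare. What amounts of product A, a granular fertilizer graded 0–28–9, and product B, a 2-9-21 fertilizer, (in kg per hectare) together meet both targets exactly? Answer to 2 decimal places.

61.73 kg product A, 581.16 kg product B

Let a = kg of product A, b = kg of product B (per hectare).
P₂O₅: 0.28·a + 0.09·b = 69.59
K₂O: 0.09·a + 0.21·b = 127.6
Solving simultaneously: a = 61.7337, b = 581.162.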